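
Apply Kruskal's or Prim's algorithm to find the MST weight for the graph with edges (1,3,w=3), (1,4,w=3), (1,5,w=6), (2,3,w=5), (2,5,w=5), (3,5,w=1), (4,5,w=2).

Apply Kruskal's algorithm (sort edges by weight, add if no cycle):

Sorted edges by weight:
  (3,5) w=1
  (4,5) w=2
  (1,4) w=3
  (1,3) w=3
  (2,3) w=5
  (2,5) w=5
  (1,5) w=6

Add edge (3,5) w=1 -- no cycle. Running total: 1
Add edge (4,5) w=2 -- no cycle. Running total: 3
Add edge (1,4) w=3 -- no cycle. Running total: 6
Skip edge (1,3) w=3 -- would create cycle
Add edge (2,3) w=5 -- no cycle. Running total: 11

MST edges: (3,5,w=1), (4,5,w=2), (1,4,w=3), (2,3,w=5)
Total MST weight: 1 + 2 + 3 + 5 = 11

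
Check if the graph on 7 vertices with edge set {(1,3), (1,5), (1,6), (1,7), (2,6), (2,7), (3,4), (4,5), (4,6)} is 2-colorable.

Step 1: Attempt 2-coloring using BFS:
  Start at vertex 1, assign color 0
  Color vertex 3 with color 1 (neighbor of 1)
  Color vertex 5 with color 1 (neighbor of 1)
  Color vertex 6 with color 1 (neighbor of 1)
  Color vertex 7 with color 1 (neighbor of 1)
  Color vertex 4 with color 0 (neighbor of 3)
  Color vertex 2 with color 0 (neighbor of 6)

Step 2: 2-coloring succeeded. No conflicts found.
  Set A (color 0): {1, 2, 4}
  Set B (color 1): {3, 5, 6, 7}

The graph is bipartite with partition {1, 2, 4}, {3, 5, 6, 7}.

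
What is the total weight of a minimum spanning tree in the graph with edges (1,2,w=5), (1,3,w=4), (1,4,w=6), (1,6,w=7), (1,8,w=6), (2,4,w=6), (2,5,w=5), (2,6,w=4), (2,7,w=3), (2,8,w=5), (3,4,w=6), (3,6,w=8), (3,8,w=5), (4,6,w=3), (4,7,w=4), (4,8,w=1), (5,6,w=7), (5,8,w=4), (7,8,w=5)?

Apply Kruskal's algorithm (sort edges by weight, add if no cycle):

Sorted edges by weight:
  (4,8) w=1
  (2,7) w=3
  (4,6) w=3
  (1,3) w=4
  (2,6) w=4
  (4,7) w=4
  (5,8) w=4
  (1,2) w=5
  (2,8) w=5
  (2,5) w=5
  (3,8) w=5
  (7,8) w=5
  (1,8) w=6
  (1,4) w=6
  (2,4) w=6
  (3,4) w=6
  (1,6) w=7
  (5,6) w=7
  (3,6) w=8

Add edge (4,8) w=1 -- no cycle. Running total: 1
Add edge (2,7) w=3 -- no cycle. Running total: 4
Add edge (4,6) w=3 -- no cycle. Running total: 7
Add edge (1,3) w=4 -- no cycle. Running total: 11
Add edge (2,6) w=4 -- no cycle. Running total: 15
Skip edge (4,7) w=4 -- would create cycle
Add edge (5,8) w=4 -- no cycle. Running total: 19
Add edge (1,2) w=5 -- no cycle. Running total: 24

MST edges: (4,8,w=1), (2,7,w=3), (4,6,w=3), (1,3,w=4), (2,6,w=4), (5,8,w=4), (1,2,w=5)
Total MST weight: 1 + 3 + 3 + 4 + 4 + 4 + 5 = 24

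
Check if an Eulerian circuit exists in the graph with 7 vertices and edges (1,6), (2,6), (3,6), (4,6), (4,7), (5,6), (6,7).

Step 1: Find the degree of each vertex:
  deg(1) = 1
  deg(2) = 1
  deg(3) = 1
  deg(4) = 2
  deg(5) = 1
  deg(6) = 6
  deg(7) = 2

Step 2: Count vertices with odd degree:
  Odd-degree vertices: 1, 2, 3, 5 (4 total)

Step 3: Apply Euler's theorem:
  - Eulerian circuit exists iff graph is connected and all vertices have even degree
  - Eulerian path exists iff graph is connected and has 0 or 2 odd-degree vertices

Graph has 4 odd-degree vertices (need 0 or 2).
Neither Eulerian path nor Eulerian circuit exists.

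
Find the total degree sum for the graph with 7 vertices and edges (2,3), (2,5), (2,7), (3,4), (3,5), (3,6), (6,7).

Step 1: Count edges incident to each vertex:
  deg(1) = 0 (neighbors: none)
  deg(2) = 3 (neighbors: 3, 5, 7)
  deg(3) = 4 (neighbors: 2, 4, 5, 6)
  deg(4) = 1 (neighbors: 3)
  deg(5) = 2 (neighbors: 2, 3)
  deg(6) = 2 (neighbors: 3, 7)
  deg(7) = 2 (neighbors: 2, 6)

Step 2: Sum all degrees:
  0 + 3 + 4 + 1 + 2 + 2 + 2 = 14

Verification: sum of degrees = 2 * |E| = 2 * 7 = 14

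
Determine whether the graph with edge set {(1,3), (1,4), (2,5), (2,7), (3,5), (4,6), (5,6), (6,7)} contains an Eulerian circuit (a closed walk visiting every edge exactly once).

Step 1: Find the degree of each vertex:
  deg(1) = 2
  deg(2) = 2
  deg(3) = 2
  deg(4) = 2
  deg(5) = 3
  deg(6) = 3
  deg(7) = 2

Step 2: Count vertices with odd degree:
  Odd-degree vertices: 5, 6 (2 total)

Step 3: Apply Euler's theorem:
  - Eulerian circuit exists iff graph is connected and all vertices have even degree
  - Eulerian path exists iff graph is connected and has 0 or 2 odd-degree vertices

Graph is connected with exactly 2 odd-degree vertices (5, 6).
Eulerian path exists (starting and ending at the odd-degree vertices), but no Eulerian circuit.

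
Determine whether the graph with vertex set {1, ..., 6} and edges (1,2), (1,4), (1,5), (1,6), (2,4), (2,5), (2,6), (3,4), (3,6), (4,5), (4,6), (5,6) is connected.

Step 1: Build adjacency list from edges:
  1: 2, 4, 5, 6
  2: 1, 4, 5, 6
  3: 4, 6
  4: 1, 2, 3, 5, 6
  5: 1, 2, 4, 6
  6: 1, 2, 3, 4, 5

Step 2: Run BFS/DFS from vertex 1:
  Visited: {1, 2, 4, 5, 6, 3}
  Reached 6 of 6 vertices

Step 3: All 6 vertices reached from vertex 1, so the graph is connected.
Answer: Yes, the graph is connected.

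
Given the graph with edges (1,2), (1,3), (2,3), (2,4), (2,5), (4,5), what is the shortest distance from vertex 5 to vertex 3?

Step 1: Build adjacency list:
  1: 2, 3
  2: 1, 3, 4, 5
  3: 1, 2
  4: 2, 5
  5: 2, 4

Step 2: BFS from vertex 5 to find shortest path to 3:
  vertex 2 reached at distance 1
  vertex 4 reached at distance 1
  vertex 1 reached at distance 2
  vertex 3 reached at distance 2

Step 3: Shortest path: 5 -> 2 -> 3
Path length: 2 edges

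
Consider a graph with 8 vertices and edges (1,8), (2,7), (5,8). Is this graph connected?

Step 1: Build adjacency list from edges:
  1: 8
  2: 7
  3: (none)
  4: (none)
  5: 8
  6: (none)
  7: 2
  8: 1, 5

Step 2: Run BFS/DFS from vertex 1:
  Visited: {1, 8, 5}
  Reached 3 of 8 vertices

Step 3: Only 3 of 8 vertices reached. Graph is disconnected.
Connected components: {1, 5, 8}, {2, 7}, {3}, {4}, {6}
Answer: No, the graph is not connected (5 components).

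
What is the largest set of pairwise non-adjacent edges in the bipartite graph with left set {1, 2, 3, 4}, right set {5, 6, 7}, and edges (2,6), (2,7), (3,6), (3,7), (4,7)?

Step 1: List the neighbors of each left vertex:
  1: (none)
  2: 6, 7
  3: 6, 7
  4: 7

Step 2: Greedily match left vertices, then look for augmenting paths:
  Match 2 -- 6
  Match 3 -- 7
  No augmenting path remains.

Step 3: Verify this is maximum:
  Matching has size 2. The vertex set {6, 7} covers every edge and has size 2; any matching has at most one edge per cover vertex, so 2 is maximum (König's theorem).

Maximum matching: {(2,6), (3,7)}
Size: 2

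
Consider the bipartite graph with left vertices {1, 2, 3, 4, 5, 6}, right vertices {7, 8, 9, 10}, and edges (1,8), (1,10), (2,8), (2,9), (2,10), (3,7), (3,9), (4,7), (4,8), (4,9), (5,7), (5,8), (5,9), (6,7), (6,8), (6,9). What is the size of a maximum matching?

Step 1: List the neighbors of each left vertex:
  1: 8, 10
  2: 8, 9, 10
  3: 7, 9
  4: 7, 8, 9
  5: 7, 8, 9
  6: 7, 8, 9

Step 2: Greedily match left vertices, then look for augmenting paths:
  Match 1 -- 10
  Match 2 -- 9
  Match 3 -- 7
  Match 4 -- 8
  No augmenting path remains.

Step 3: Verify this is maximum:
  Matching size 4 = min(|L|, |R|) = min(6, 4), which is an upper bound, so this matching is maximum.

Maximum matching: {(1,10), (2,9), (3,7), (4,8)}
Size: 4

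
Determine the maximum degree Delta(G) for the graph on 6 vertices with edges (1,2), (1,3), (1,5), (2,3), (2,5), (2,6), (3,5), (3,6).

Step 1: Count edges incident to each vertex:
  deg(1) = 3 (neighbors: 2, 3, 5)
  deg(2) = 4 (neighbors: 1, 3, 5, 6)
  deg(3) = 4 (neighbors: 1, 2, 5, 6)
  deg(4) = 0 (neighbors: none)
  deg(5) = 3 (neighbors: 1, 2, 3)
  deg(6) = 2 (neighbors: 2, 3)

Step 2: Find maximum:
  max(3, 4, 4, 0, 3, 2) = 4 (vertex 2)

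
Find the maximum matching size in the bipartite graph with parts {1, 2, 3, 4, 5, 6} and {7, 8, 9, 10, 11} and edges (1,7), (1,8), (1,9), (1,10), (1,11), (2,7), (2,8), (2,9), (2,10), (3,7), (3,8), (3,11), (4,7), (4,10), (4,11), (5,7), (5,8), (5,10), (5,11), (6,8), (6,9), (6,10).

Step 1: List the neighbors of each left vertex:
  1: 7, 8, 9, 10, 11
  2: 7, 8, 9, 10
  3: 7, 8, 11
  4: 7, 10, 11
  5: 7, 8, 10, 11
  6: 8, 9, 10

Step 2: Greedily match left vertices, then look for augmenting paths:
  Match 1 -- 7
  Match 2 -- 8
  Match 3 -- 11
  Match 4 -- 10
  Match 6 -- 9
  No augmenting path remains.

Step 3: Verify this is maximum:
  Matching size 5 = min(|L|, |R|) = min(6, 5), which is an upper bound, so this matching is maximum.

Maximum matching: {(1,7), (2,8), (3,11), (4,10), (6,9)}
Size: 5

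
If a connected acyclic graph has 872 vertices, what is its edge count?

A tree on n vertices always has exactly n - 1 edges.
For n = 872: edges = 872 - 1 = 871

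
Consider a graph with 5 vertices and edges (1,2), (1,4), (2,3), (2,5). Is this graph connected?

Step 1: Build adjacency list from edges:
  1: 2, 4
  2: 1, 3, 5
  3: 2
  4: 1
  5: 2

Step 2: Run BFS/DFS from vertex 1:
  Visited: {1, 2, 4, 3, 5}
  Reached 5 of 5 vertices

Step 3: All 5 vertices reached from vertex 1, so the graph is connected.
Answer: Yes, the graph is connected.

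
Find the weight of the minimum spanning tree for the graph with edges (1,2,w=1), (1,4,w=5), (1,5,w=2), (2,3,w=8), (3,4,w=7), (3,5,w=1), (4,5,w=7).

Apply Kruskal's algorithm (sort edges by weight, add if no cycle):

Sorted edges by weight:
  (1,2) w=1
  (3,5) w=1
  (1,5) w=2
  (1,4) w=5
  (3,4) w=7
  (4,5) w=7
  (2,3) w=8

Add edge (1,2) w=1 -- no cycle. Running total: 1
Add edge (3,5) w=1 -- no cycle. Running total: 2
Add edge (1,5) w=2 -- no cycle. Running total: 4
Add edge (1,4) w=5 -- no cycle. Running total: 9

MST edges: (1,2,w=1), (3,5,w=1), (1,5,w=2), (1,4,w=5)
Total MST weight: 1 + 1 + 2 + 5 = 9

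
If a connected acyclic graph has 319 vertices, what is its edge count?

A tree on n vertices always has exactly n - 1 edges.
For n = 319: edges = 319 - 1 = 318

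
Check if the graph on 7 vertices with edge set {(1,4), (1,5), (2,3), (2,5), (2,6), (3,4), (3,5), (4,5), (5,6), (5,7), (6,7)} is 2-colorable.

Step 1: Attempt 2-coloring using BFS:
  Start at vertex 1, assign color 0
  Color vertex 4 with color 1 (neighbor of 1)
  Color vertex 5 with color 1 (neighbor of 1)
  Color vertex 3 with color 0 (neighbor of 4)

Step 2: Conflict found! Vertices 4 and 5 are adjacent but have the same color.
This means the graph contains an odd cycle.

The graph is NOT bipartite.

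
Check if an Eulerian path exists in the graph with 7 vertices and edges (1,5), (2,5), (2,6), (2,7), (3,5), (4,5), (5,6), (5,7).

Step 1: Find the degree of each vertex:
  deg(1) = 1
  deg(2) = 3
  deg(3) = 1
  deg(4) = 1
  deg(5) = 6
  deg(6) = 2
  deg(7) = 2

Step 2: Count vertices with odd degree:
  Odd-degree vertices: 1, 2, 3, 4 (4 total)

Step 3: Apply Euler's theorem:
  - Eulerian circuit exists iff graph is connected and all vertices have even degree
  - Eulerian path exists iff graph is connected and has 0 or 2 odd-degree vertices

Graph has 4 odd-degree vertices (need 0 or 2).
Neither Eulerian path nor Eulerian circuit exists.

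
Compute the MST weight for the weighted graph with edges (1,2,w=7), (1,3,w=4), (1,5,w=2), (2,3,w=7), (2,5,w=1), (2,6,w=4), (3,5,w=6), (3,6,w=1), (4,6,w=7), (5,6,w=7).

Apply Kruskal's algorithm (sort edges by weight, add if no cycle):

Sorted edges by weight:
  (2,5) w=1
  (3,6) w=1
  (1,5) w=2
  (1,3) w=4
  (2,6) w=4
  (3,5) w=6
  (1,2) w=7
  (2,3) w=7
  (4,6) w=7
  (5,6) w=7

Add edge (2,5) w=1 -- no cycle. Running total: 1
Add edge (3,6) w=1 -- no cycle. Running total: 2
Add edge (1,5) w=2 -- no cycle. Running total: 4
Add edge (1,3) w=4 -- no cycle. Running total: 8
Skip edge (2,6) w=4 -- would create cycle
Skip edge (3,5) w=6 -- would create cycle
Skip edge (1,2) w=7 -- would create cycle
Skip edge (2,3) w=7 -- would create cycle
Add edge (4,6) w=7 -- no cycle. Running total: 15

MST edges: (2,5,w=1), (3,6,w=1), (1,5,w=2), (1,3,w=4), (4,6,w=7)
Total MST weight: 1 + 1 + 2 + 4 + 7 = 15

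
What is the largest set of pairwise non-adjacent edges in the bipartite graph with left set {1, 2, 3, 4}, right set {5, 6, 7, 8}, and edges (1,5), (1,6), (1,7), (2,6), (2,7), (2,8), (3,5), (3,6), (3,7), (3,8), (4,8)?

Step 1: List the neighbors of each left vertex:
  1: 5, 6, 7
  2: 6, 7, 8
  3: 5, 6, 7, 8
  4: 8

Step 2: Greedily match left vertices, then look for augmenting paths:
  Match 1 -- 5
  Match 2 -- 6
  Match 3 -- 7
  Match 4 -- 8
  No augmenting path remains.

Step 3: Verify this is maximum:
  Matching size 4 = min(|L|, |R|) = min(4, 4), which is an upper bound, so this matching is maximum.

Maximum matching: {(1,5), (2,6), (3,7), (4,8)}
Size: 4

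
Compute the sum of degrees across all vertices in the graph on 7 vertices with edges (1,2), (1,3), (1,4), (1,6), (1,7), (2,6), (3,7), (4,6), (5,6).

Step 1: Count edges incident to each vertex:
  deg(1) = 5 (neighbors: 2, 3, 4, 6, 7)
  deg(2) = 2 (neighbors: 1, 6)
  deg(3) = 2 (neighbors: 1, 7)
  deg(4) = 2 (neighbors: 1, 6)
  deg(5) = 1 (neighbors: 6)
  deg(6) = 4 (neighbors: 1, 2, 4, 5)
  deg(7) = 2 (neighbors: 1, 3)

Step 2: Sum all degrees:
  5 + 2 + 2 + 2 + 1 + 4 + 2 = 18

Verification: sum of degrees = 2 * |E| = 2 * 9 = 18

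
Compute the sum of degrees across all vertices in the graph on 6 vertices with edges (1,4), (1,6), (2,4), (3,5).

Step 1: Count edges incident to each vertex:
  deg(1) = 2 (neighbors: 4, 6)
  deg(2) = 1 (neighbors: 4)
  deg(3) = 1 (neighbors: 5)
  deg(4) = 2 (neighbors: 1, 2)
  deg(5) = 1 (neighbors: 3)
  deg(6) = 1 (neighbors: 1)

Step 2: Sum all degrees:
  2 + 1 + 1 + 2 + 1 + 1 = 8

Verification: sum of degrees = 2 * |E| = 2 * 4 = 8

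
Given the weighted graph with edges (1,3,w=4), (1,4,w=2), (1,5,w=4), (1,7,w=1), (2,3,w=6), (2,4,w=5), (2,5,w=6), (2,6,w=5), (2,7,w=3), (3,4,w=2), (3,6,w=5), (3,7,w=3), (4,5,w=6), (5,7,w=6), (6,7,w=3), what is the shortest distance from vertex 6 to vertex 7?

Step 1: Build adjacency list with weights:
  1: 3(w=4), 4(w=2), 5(w=4), 7(w=1)
  2: 3(w=6), 4(w=5), 5(w=6), 6(w=5), 7(w=3)
  3: 1(w=4), 2(w=6), 4(w=2), 6(w=5), 7(w=3)
  4: 1(w=2), 2(w=5), 3(w=2), 5(w=6)
  5: 1(w=4), 2(w=6), 4(w=6), 7(w=6)
  6: 2(w=5), 3(w=5), 7(w=3)
  7: 1(w=1), 2(w=3), 3(w=3), 5(w=6), 6(w=3)

Step 2: Apply Dijkstra's algorithm from vertex 6:
  Visit vertex 6 (distance=0)
    Update dist[2] = 5
    Update dist[3] = 5
    Update dist[7] = 3
  Visit vertex 7 (distance=3)
    Update dist[1] = 4
    Update dist[5] = 9

Step 3: Shortest path: 6 -> 7
Total weight: 3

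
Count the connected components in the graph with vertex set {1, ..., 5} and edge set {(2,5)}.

Step 1: Build adjacency list from edges:
  1: (none)
  2: 5
  3: (none)
  4: (none)
  5: 2

Step 2: Run BFS/DFS from vertex 1:
  Visited: {1}
  Reached 1 of 5 vertices

Step 3: Only 1 of 5 vertices reached. Graph is disconnected.
Connected components: {1}, {2, 5}, {3}, {4}
Number of connected components: 4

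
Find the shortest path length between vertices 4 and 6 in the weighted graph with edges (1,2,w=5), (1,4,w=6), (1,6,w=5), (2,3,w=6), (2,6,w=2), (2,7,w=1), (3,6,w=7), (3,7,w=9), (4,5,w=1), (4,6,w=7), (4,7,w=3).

Step 1: Build adjacency list with weights:
  1: 2(w=5), 4(w=6), 6(w=5)
  2: 1(w=5), 3(w=6), 6(w=2), 7(w=1)
  3: 2(w=6), 6(w=7), 7(w=9)
  4: 1(w=6), 5(w=1), 6(w=7), 7(w=3)
  5: 4(w=1)
  6: 1(w=5), 2(w=2), 3(w=7), 4(w=7)
  7: 2(w=1), 3(w=9), 4(w=3)

Step 2: Apply Dijkstra's algorithm from vertex 4:
  Visit vertex 4 (distance=0)
    Update dist[1] = 6
    Update dist[5] = 1
    Update dist[6] = 7
    Update dist[7] = 3
  Visit vertex 5 (distance=1)
  Visit vertex 7 (distance=3)
    Update dist[2] = 4
    Update dist[3] = 12
  Visit vertex 2 (distance=4)
    Update dist[3] = 10
    Update dist[6] = 6
  Visit vertex 1 (distance=6)
  Visit vertex 6 (distance=6)

Step 3: Shortest path: 4 -> 7 -> 2 -> 6
Total weight: 3 + 1 + 2 = 6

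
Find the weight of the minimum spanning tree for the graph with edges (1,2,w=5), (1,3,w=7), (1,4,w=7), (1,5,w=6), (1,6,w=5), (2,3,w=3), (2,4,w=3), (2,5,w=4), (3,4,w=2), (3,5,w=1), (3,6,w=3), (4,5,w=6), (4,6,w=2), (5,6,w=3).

Apply Kruskal's algorithm (sort edges by weight, add if no cycle):

Sorted edges by weight:
  (3,5) w=1
  (3,4) w=2
  (4,6) w=2
  (2,3) w=3
  (2,4) w=3
  (3,6) w=3
  (5,6) w=3
  (2,5) w=4
  (1,2) w=5
  (1,6) w=5
  (1,5) w=6
  (4,5) w=6
  (1,3) w=7
  (1,4) w=7

Add edge (3,5) w=1 -- no cycle. Running total: 1
Add edge (3,4) w=2 -- no cycle. Running total: 3
Add edge (4,6) w=2 -- no cycle. Running total: 5
Add edge (2,3) w=3 -- no cycle. Running total: 8
Skip edge (2,4) w=3 -- would create cycle
Skip edge (3,6) w=3 -- would create cycle
Skip edge (5,6) w=3 -- would create cycle
Skip edge (2,5) w=4 -- would create cycle
Add edge (1,2) w=5 -- no cycle. Running total: 13

MST edges: (3,5,w=1), (3,4,w=2), (4,6,w=2), (2,3,w=3), (1,2,w=5)
Total MST weight: 1 + 2 + 2 + 3 + 5 = 13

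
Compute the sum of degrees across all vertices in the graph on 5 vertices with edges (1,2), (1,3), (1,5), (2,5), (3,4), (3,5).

Step 1: Count edges incident to each vertex:
  deg(1) = 3 (neighbors: 2, 3, 5)
  deg(2) = 2 (neighbors: 1, 5)
  deg(3) = 3 (neighbors: 1, 4, 5)
  deg(4) = 1 (neighbors: 3)
  deg(5) = 3 (neighbors: 1, 2, 3)

Step 2: Sum all degrees:
  3 + 2 + 3 + 1 + 3 = 12

Verification: sum of degrees = 2 * |E| = 2 * 6 = 12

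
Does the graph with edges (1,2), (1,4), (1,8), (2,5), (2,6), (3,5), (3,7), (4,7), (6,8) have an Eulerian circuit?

Step 1: Find the degree of each vertex:
  deg(1) = 3
  deg(2) = 3
  deg(3) = 2
  deg(4) = 2
  deg(5) = 2
  deg(6) = 2
  deg(7) = 2
  deg(8) = 2

Step 2: Count vertices with odd degree:
  Odd-degree vertices: 1, 2 (2 total)

Step 3: Apply Euler's theorem:
  - Eulerian circuit exists iff graph is connected and all vertices have even degree
  - Eulerian path exists iff graph is connected and has 0 or 2 odd-degree vertices

Graph is connected with exactly 2 odd-degree vertices (1, 2).
Eulerian path exists (starting and ending at the odd-degree vertices), but no Eulerian circuit.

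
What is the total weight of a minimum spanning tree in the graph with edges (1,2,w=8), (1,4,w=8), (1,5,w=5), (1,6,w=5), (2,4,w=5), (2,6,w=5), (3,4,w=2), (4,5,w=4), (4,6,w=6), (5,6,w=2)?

Apply Kruskal's algorithm (sort edges by weight, add if no cycle):

Sorted edges by weight:
  (3,4) w=2
  (5,6) w=2
  (4,5) w=4
  (1,5) w=5
  (1,6) w=5
  (2,6) w=5
  (2,4) w=5
  (4,6) w=6
  (1,2) w=8
  (1,4) w=8

Add edge (3,4) w=2 -- no cycle. Running total: 2
Add edge (5,6) w=2 -- no cycle. Running total: 4
Add edge (4,5) w=4 -- no cycle. Running total: 8
Add edge (1,5) w=5 -- no cycle. Running total: 13
Skip edge (1,6) w=5 -- would create cycle
Add edge (2,6) w=5 -- no cycle. Running total: 18

MST edges: (3,4,w=2), (5,6,w=2), (4,5,w=4), (1,5,w=5), (2,6,w=5)
Total MST weight: 2 + 2 + 4 + 5 + 5 = 18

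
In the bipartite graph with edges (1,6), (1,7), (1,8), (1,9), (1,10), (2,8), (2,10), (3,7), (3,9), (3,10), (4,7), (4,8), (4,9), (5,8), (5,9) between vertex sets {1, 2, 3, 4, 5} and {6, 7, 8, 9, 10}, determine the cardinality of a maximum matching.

Step 1: List the neighbors of each left vertex:
  1: 6, 7, 8, 9, 10
  2: 8, 10
  3: 7, 9, 10
  4: 7, 8, 9
  5: 8, 9

Step 2: Greedily match left vertices, then look for augmenting paths:
  Match 1 -- 6
  Match 2 -- 10
  Match 3 -- 7
  Match 4 -- 9
  Match 5 -- 8
  No augmenting path remains.

Step 3: Verify this is maximum:
  Matching size 5 = min(|L|, |R|) = min(5, 5), which is an upper bound, so this matching is maximum.

Maximum matching: {(1,6), (2,10), (3,7), (4,9), (5,8)}
Size: 5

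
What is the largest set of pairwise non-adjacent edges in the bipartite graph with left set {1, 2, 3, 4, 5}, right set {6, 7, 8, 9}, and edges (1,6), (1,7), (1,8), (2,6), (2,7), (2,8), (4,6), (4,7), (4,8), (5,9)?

Step 1: List the neighbors of each left vertex:
  1: 6, 7, 8
  2: 6, 7, 8
  3: (none)
  4: 6, 7, 8
  5: 9

Step 2: Greedily match left vertices, then look for augmenting paths:
  Match 1 -- 6
  Match 2 -- 7
  Match 4 -- 8
  Match 5 -- 9
  No augmenting path remains.

Step 3: Verify this is maximum:
  Matching size 4 = min(|L|, |R|) = min(5, 4), which is an upper bound, so this matching is maximum.

Maximum matching: {(1,6), (2,7), (4,8), (5,9)}
Size: 4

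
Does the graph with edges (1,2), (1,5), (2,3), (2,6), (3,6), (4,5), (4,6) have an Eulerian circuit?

Step 1: Find the degree of each vertex:
  deg(1) = 2
  deg(2) = 3
  deg(3) = 2
  deg(4) = 2
  deg(5) = 2
  deg(6) = 3

Step 2: Count vertices with odd degree:
  Odd-degree vertices: 2, 6 (2 total)

Step 3: Apply Euler's theorem:
  - Eulerian circuit exists iff graph is connected and all vertices have even degree
  - Eulerian path exists iff graph is connected and has 0 or 2 odd-degree vertices

Graph is connected with exactly 2 odd-degree vertices (2, 6).
Eulerian path exists (starting and ending at the odd-degree vertices), but no Eulerian circuit.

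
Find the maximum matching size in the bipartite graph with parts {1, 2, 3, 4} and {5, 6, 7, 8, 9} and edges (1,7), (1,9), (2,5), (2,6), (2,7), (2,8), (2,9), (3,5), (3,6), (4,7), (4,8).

Step 1: List the neighbors of each left vertex:
  1: 7, 9
  2: 5, 6, 7, 8, 9
  3: 5, 6
  4: 7, 8

Step 2: Greedily match left vertices, then look for augmenting paths:
  Match 1 -- 7
  Match 2 -- 5
  Match 3 -- 6
  Match 4 -- 8
  No augmenting path remains.

Step 3: Verify this is maximum:
  Matching size 4 = min(|L|, |R|) = min(4, 5), which is an upper bound, so this matching is maximum.

Maximum matching: {(1,7), (2,5), (3,6), (4,8)}
Size: 4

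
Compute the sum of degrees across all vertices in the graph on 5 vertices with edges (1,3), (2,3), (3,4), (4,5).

Step 1: Count edges incident to each vertex:
  deg(1) = 1 (neighbors: 3)
  deg(2) = 1 (neighbors: 3)
  deg(3) = 3 (neighbors: 1, 2, 4)
  deg(4) = 2 (neighbors: 3, 5)
  deg(5) = 1 (neighbors: 4)

Step 2: Sum all degrees:
  1 + 1 + 3 + 2 + 1 = 8

Verification: sum of degrees = 2 * |E| = 2 * 4 = 8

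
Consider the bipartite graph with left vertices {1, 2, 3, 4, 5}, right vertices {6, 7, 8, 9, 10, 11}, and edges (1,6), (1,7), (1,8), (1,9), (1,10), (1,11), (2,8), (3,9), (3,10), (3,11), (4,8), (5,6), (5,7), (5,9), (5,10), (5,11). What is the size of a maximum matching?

Step 1: List the neighbors of each left vertex:
  1: 6, 7, 8, 9, 10, 11
  2: 8
  3: 9, 10, 11
  4: 8
  5: 6, 7, 9, 10, 11

Step 2: Greedily match left vertices, then look for augmenting paths:
  Match 1 -- 6
  Match 2 -- 8
  Match 3 -- 9
  Match 5 -- 7
  No augmenting path remains.

Step 3: Verify this is maximum:
  Matching has size 4. The vertex set {1, 3, 5, 8} covers every edge and has size 4; any matching has at most one edge per cover vertex, so 4 is maximum (König's theorem).

Maximum matching: {(1,6), (2,8), (3,9), (5,7)}
Size: 4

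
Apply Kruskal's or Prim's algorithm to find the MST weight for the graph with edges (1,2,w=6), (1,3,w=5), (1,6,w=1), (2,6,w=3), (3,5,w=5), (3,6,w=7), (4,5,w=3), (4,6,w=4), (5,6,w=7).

Apply Kruskal's algorithm (sort edges by weight, add if no cycle):

Sorted edges by weight:
  (1,6) w=1
  (2,6) w=3
  (4,5) w=3
  (4,6) w=4
  (1,3) w=5
  (3,5) w=5
  (1,2) w=6
  (3,6) w=7
  (5,6) w=7

Add edge (1,6) w=1 -- no cycle. Running total: 1
Add edge (2,6) w=3 -- no cycle. Running total: 4
Add edge (4,5) w=3 -- no cycle. Running total: 7
Add edge (4,6) w=4 -- no cycle. Running total: 11
Add edge (1,3) w=5 -- no cycle. Running total: 16

MST edges: (1,6,w=1), (2,6,w=3), (4,5,w=3), (4,6,w=4), (1,3,w=5)
Total MST weight: 1 + 3 + 3 + 4 + 5 = 16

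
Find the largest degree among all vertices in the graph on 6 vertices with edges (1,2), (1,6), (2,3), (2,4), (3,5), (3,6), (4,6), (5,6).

Step 1: Count edges incident to each vertex:
  deg(1) = 2 (neighbors: 2, 6)
  deg(2) = 3 (neighbors: 1, 3, 4)
  deg(3) = 3 (neighbors: 2, 5, 6)
  deg(4) = 2 (neighbors: 2, 6)
  deg(5) = 2 (neighbors: 3, 6)
  deg(6) = 4 (neighbors: 1, 3, 4, 5)

Step 2: Find maximum:
  max(2, 3, 3, 2, 2, 4) = 4 (vertex 6)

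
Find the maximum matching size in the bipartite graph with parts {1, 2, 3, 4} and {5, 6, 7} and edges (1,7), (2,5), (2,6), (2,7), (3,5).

Step 1: List the neighbors of each left vertex:
  1: 7
  2: 5, 6, 7
  3: 5
  4: (none)

Step 2: Greedily match left vertices, then look for augmenting paths:
  Match 1 -- 7
  Match 2 -- 6
  Match 3 -- 5
  No augmenting path remains.

Step 3: Verify this is maximum:
  Matching size 3 = min(|L|, |R|) = min(4, 3), which is an upper bound, so this matching is maximum.

Maximum matching: {(1,7), (2,6), (3,5)}
Size: 3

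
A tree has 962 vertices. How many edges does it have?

A tree on n vertices always has exactly n - 1 edges.
For n = 962: edges = 962 - 1 = 961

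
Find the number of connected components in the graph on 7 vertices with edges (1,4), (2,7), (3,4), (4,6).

Step 1: Build adjacency list from edges:
  1: 4
  2: 7
  3: 4
  4: 1, 3, 6
  5: (none)
  6: 4
  7: 2

Step 2: Run BFS/DFS from vertex 1:
  Visited: {1, 4, 3, 6}
  Reached 4 of 7 vertices

Step 3: Only 4 of 7 vertices reached. Graph is disconnected.
Connected components: {1, 3, 4, 6}, {2, 7}, {5}
Number of connected components: 3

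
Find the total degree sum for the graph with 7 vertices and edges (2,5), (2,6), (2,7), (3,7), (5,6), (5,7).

Step 1: Count edges incident to each vertex:
  deg(1) = 0 (neighbors: none)
  deg(2) = 3 (neighbors: 5, 6, 7)
  deg(3) = 1 (neighbors: 7)
  deg(4) = 0 (neighbors: none)
  deg(5) = 3 (neighbors: 2, 6, 7)
  deg(6) = 2 (neighbors: 2, 5)
  deg(7) = 3 (neighbors: 2, 3, 5)

Step 2: Sum all degrees:
  0 + 3 + 1 + 0 + 3 + 2 + 3 = 12

Verification: sum of degrees = 2 * |E| = 2 * 6 = 12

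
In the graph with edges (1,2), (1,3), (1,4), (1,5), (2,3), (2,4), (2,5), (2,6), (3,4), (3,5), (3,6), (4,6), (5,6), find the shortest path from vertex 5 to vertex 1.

Step 1: Build adjacency list:
  1: 2, 3, 4, 5
  2: 1, 3, 4, 5, 6
  3: 1, 2, 4, 5, 6
  4: 1, 2, 3, 6
  5: 1, 2, 3, 6
  6: 2, 3, 4, 5

Step 2: BFS from vertex 5 to find shortest path to 1:
  vertex 1 reached at distance 1

Step 3: Shortest path: 5 -> 1
Path length: 1 edge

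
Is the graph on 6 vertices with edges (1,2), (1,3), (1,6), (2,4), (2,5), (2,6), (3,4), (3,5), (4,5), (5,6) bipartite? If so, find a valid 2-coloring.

Step 1: Attempt 2-coloring using BFS:
  Start at vertex 1, assign color 0
  Color vertex 2 with color 1 (neighbor of 1)
  Color vertex 3 with color 1 (neighbor of 1)
  Color vertex 6 with color 1 (neighbor of 1)
  Color vertex 4 with color 0 (neighbor of 2)
  Color vertex 5 with color 0 (neighbor of 2)

Step 2: Conflict found! Vertices 2 and 6 are adjacent but have the same color.
This means the graph contains an odd cycle.

The graph is NOT bipartite.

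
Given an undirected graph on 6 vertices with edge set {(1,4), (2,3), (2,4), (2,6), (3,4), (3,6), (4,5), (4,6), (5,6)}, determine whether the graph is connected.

Step 1: Build adjacency list from edges:
  1: 4
  2: 3, 4, 6
  3: 2, 4, 6
  4: 1, 2, 3, 5, 6
  5: 4, 6
  6: 2, 3, 4, 5

Step 2: Run BFS/DFS from vertex 1:
  Visited: {1, 4, 2, 3, 5, 6}
  Reached 6 of 6 vertices

Step 3: All 6 vertices reached from vertex 1, so the graph is connected.
Answer: Yes, the graph is connected.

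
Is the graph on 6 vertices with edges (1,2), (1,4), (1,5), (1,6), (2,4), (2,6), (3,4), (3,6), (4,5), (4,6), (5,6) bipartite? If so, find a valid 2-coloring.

Step 1: Attempt 2-coloring using BFS:
  Start at vertex 1, assign color 0
  Color vertex 2 with color 1 (neighbor of 1)
  Color vertex 4 with color 1 (neighbor of 1)
  Color vertex 5 with color 1 (neighbor of 1)
  Color vertex 6 with color 1 (neighbor of 1)

Step 2: Conflict found! Vertices 2 and 4 are adjacent but have the same color.
This means the graph contains an odd cycle.

The graph is NOT bipartite.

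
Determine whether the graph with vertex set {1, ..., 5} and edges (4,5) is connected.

Step 1: Build adjacency list from edges:
  1: (none)
  2: (none)
  3: (none)
  4: 5
  5: 4

Step 2: Run BFS/DFS from vertex 1:
  Visited: {1}
  Reached 1 of 5 vertices

Step 3: Only 1 of 5 vertices reached. Graph is disconnected.
Connected components: {1}, {2}, {3}, {4, 5}
Answer: No, the graph is not connected (4 components).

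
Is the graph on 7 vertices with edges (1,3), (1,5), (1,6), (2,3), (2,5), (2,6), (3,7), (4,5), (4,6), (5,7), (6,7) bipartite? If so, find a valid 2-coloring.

Step 1: Attempt 2-coloring using BFS:
  Start at vertex 1, assign color 0
  Color vertex 3 with color 1 (neighbor of 1)
  Color vertex 5 with color 1 (neighbor of 1)
  Color vertex 6 with color 1 (neighbor of 1)
  Color vertex 2 with color 0 (neighbor of 3)
  Color vertex 7 with color 0 (neighbor of 3)
  Color vertex 4 with color 0 (neighbor of 5)

Step 2: 2-coloring succeeded. No conflicts found.
  Set A (color 0): {1, 2, 4, 7}
  Set B (color 1): {3, 5, 6}

The graph is bipartite with partition {1, 2, 4, 7}, {3, 5, 6}.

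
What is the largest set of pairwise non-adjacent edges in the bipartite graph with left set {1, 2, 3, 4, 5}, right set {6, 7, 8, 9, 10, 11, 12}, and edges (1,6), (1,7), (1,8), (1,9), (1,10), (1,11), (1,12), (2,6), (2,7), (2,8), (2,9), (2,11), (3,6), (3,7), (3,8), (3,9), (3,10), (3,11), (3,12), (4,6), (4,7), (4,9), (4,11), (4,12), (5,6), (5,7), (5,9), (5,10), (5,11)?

Step 1: List the neighbors of each left vertex:
  1: 6, 7, 8, 9, 10, 11, 12
  2: 6, 7, 8, 9, 11
  3: 6, 7, 8, 9, 10, 11, 12
  4: 6, 7, 9, 11, 12
  5: 6, 7, 9, 10, 11

Step 2: Greedily match left vertices, then look for augmenting paths:
  Match 1 -- 6
  Match 2 -- 7
  Match 3 -- 8
  Match 4 -- 9
  Match 5 -- 10
  No augmenting path remains.

Step 3: Verify this is maximum:
  Matching size 5 = min(|L|, |R|) = min(5, 7), which is an upper bound, so this matching is maximum.

Maximum matching: {(1,6), (2,7), (3,8), (4,9), (5,10)}
Size: 5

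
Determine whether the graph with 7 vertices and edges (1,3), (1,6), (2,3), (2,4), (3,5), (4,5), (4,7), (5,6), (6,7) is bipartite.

Step 1: Attempt 2-coloring using BFS:
  Start at vertex 1, assign color 0
  Color vertex 3 with color 1 (neighbor of 1)
  Color vertex 6 with color 1 (neighbor of 1)
  Color vertex 2 with color 0 (neighbor of 3)
  Color vertex 5 with color 0 (neighbor of 3)
  Color vertex 7 with color 0 (neighbor of 6)
  Color vertex 4 with color 1 (neighbor of 2)

Step 2: 2-coloring succeeded. No conflicts found.
  Set A (color 0): {1, 2, 5, 7}
  Set B (color 1): {3, 4, 6}

The graph is bipartite with partition {1, 2, 5, 7}, {3, 4, 6}.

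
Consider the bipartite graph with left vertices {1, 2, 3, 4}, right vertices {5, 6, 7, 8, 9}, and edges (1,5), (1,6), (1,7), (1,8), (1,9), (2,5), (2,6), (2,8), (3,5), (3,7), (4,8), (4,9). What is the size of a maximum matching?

Step 1: List the neighbors of each left vertex:
  1: 5, 6, 7, 8, 9
  2: 5, 6, 8
  3: 5, 7
  4: 8, 9

Step 2: Greedily match left vertices, then look for augmenting paths:
  Match 1 -- 5
  Match 2 -- 6
  Match 3 -- 7
  Match 4 -- 8
  No augmenting path remains.

Step 3: Verify this is maximum:
  Matching size 4 = min(|L|, |R|) = min(4, 5), which is an upper bound, so this matching is maximum.

Maximum matching: {(1,5), (2,6), (3,7), (4,8)}
Size: 4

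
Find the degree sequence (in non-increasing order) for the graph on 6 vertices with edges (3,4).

Step 1: Count edges incident to each vertex:
  deg(1) = 0 (neighbors: none)
  deg(2) = 0 (neighbors: none)
  deg(3) = 1 (neighbors: 4)
  deg(4) = 1 (neighbors: 3)
  deg(5) = 0 (neighbors: none)
  deg(6) = 0 (neighbors: none)

Step 2: Sort degrees in non-increasing order:
  Degrees: [0, 0, 1, 1, 0, 0] -> sorted: [1, 1, 0, 0, 0, 0]

Degree sequence: [1, 1, 0, 0, 0, 0]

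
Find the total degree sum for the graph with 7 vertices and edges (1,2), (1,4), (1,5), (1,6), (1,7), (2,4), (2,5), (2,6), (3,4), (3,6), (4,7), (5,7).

Step 1: Count edges incident to each vertex:
  deg(1) = 5 (neighbors: 2, 4, 5, 6, 7)
  deg(2) = 4 (neighbors: 1, 4, 5, 6)
  deg(3) = 2 (neighbors: 4, 6)
  deg(4) = 4 (neighbors: 1, 2, 3, 7)
  deg(5) = 3 (neighbors: 1, 2, 7)
  deg(6) = 3 (neighbors: 1, 2, 3)
  deg(7) = 3 (neighbors: 1, 4, 5)

Step 2: Sum all degrees:
  5 + 4 + 2 + 4 + 3 + 3 + 3 = 24

Verification: sum of degrees = 2 * |E| = 2 * 12 = 24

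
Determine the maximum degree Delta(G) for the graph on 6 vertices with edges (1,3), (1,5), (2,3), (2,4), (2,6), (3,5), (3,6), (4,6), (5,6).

Step 1: Count edges incident to each vertex:
  deg(1) = 2 (neighbors: 3, 5)
  deg(2) = 3 (neighbors: 3, 4, 6)
  deg(3) = 4 (neighbors: 1, 2, 5, 6)
  deg(4) = 2 (neighbors: 2, 6)
  deg(5) = 3 (neighbors: 1, 3, 6)
  deg(6) = 4 (neighbors: 2, 3, 4, 5)

Step 2: Find maximum:
  max(2, 3, 4, 2, 3, 4) = 4 (vertex 3)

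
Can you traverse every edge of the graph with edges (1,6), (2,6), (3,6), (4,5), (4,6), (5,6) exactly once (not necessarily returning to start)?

Step 1: Find the degree of each vertex:
  deg(1) = 1
  deg(2) = 1
  deg(3) = 1
  deg(4) = 2
  deg(5) = 2
  deg(6) = 5

Step 2: Count vertices with odd degree:
  Odd-degree vertices: 1, 2, 3, 6 (4 total)

Step 3: Apply Euler's theorem:
  - Eulerian circuit exists iff graph is connected and all vertices have even degree
  - Eulerian path exists iff graph is connected and has 0 or 2 odd-degree vertices

Graph has 4 odd-degree vertices (need 0 or 2).
Neither Eulerian path nor Eulerian circuit exists.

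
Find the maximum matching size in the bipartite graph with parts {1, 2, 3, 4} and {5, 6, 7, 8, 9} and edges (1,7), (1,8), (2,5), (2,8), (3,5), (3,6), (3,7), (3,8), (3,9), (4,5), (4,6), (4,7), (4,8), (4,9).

Step 1: List the neighbors of each left vertex:
  1: 7, 8
  2: 5, 8
  3: 5, 6, 7, 8, 9
  4: 5, 6, 7, 8, 9

Step 2: Greedily match left vertices, then look for augmenting paths:
  Match 1 -- 7
  Match 2 -- 5
  Match 3 -- 6
  Match 4 -- 8
  No augmenting path remains.

Step 3: Verify this is maximum:
  Matching size 4 = min(|L|, |R|) = min(4, 5), which is an upper bound, so this matching is maximum.

Maximum matching: {(1,7), (2,5), (3,6), (4,8)}
Size: 4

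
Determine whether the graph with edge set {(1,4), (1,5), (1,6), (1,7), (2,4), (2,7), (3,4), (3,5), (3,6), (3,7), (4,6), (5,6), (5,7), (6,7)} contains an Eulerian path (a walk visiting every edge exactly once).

Step 1: Find the degree of each vertex:
  deg(1) = 4
  deg(2) = 2
  deg(3) = 4
  deg(4) = 4
  deg(5) = 4
  deg(6) = 5
  deg(7) = 5

Step 2: Count vertices with odd degree:
  Odd-degree vertices: 6, 7 (2 total)

Step 3: Apply Euler's theorem:
  - Eulerian circuit exists iff graph is connected and all vertices have even degree
  - Eulerian path exists iff graph is connected and has 0 or 2 odd-degree vertices

Graph is connected with exactly 2 odd-degree vertices (6, 7).
Eulerian path exists (starting and ending at the odd-degree vertices), but no Eulerian circuit.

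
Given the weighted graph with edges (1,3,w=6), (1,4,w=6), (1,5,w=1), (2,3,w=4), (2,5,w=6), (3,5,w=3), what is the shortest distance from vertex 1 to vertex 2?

Step 1: Build adjacency list with weights:
  1: 3(w=6), 4(w=6), 5(w=1)
  2: 3(w=4), 5(w=6)
  3: 1(w=6), 2(w=4), 5(w=3)
  4: 1(w=6)
  5: 1(w=1), 2(w=6), 3(w=3)

Step 2: Apply Dijkstra's algorithm from vertex 1:
  Visit vertex 1 (distance=0)
    Update dist[3] = 6
    Update dist[4] = 6
    Update dist[5] = 1
  Visit vertex 5 (distance=1)
    Update dist[2] = 7
    Update dist[3] = 4
  Visit vertex 3 (distance=4)
  Visit vertex 4 (distance=6)
  Visit vertex 2 (distance=7)

Step 3: Shortest path: 1 -> 5 -> 2
Total weight: 1 + 6 = 7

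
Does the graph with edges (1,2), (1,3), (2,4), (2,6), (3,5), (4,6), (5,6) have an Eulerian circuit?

Step 1: Find the degree of each vertex:
  deg(1) = 2
  deg(2) = 3
  deg(3) = 2
  deg(4) = 2
  deg(5) = 2
  deg(6) = 3

Step 2: Count vertices with odd degree:
  Odd-degree vertices: 2, 6 (2 total)

Step 3: Apply Euler's theorem:
  - Eulerian circuit exists iff graph is connected and all vertices have even degree
  - Eulerian path exists iff graph is connected and has 0 or 2 odd-degree vertices

Graph is connected with exactly 2 odd-degree vertices (2, 6).
Eulerian path exists (starting and ending at the odd-degree vertices), but no Eulerian circuit.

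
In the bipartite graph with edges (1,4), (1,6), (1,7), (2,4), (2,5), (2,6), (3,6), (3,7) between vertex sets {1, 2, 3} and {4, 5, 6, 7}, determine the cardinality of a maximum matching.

Step 1: List the neighbors of each left vertex:
  1: 4, 6, 7
  2: 4, 5, 6
  3: 6, 7

Step 2: Greedily match left vertices, then look for augmenting paths:
  Match 1 -- 4
  Match 2 -- 5
  Match 3 -- 6
  No augmenting path remains.

Step 3: Verify this is maximum:
  Matching size 3 = min(|L|, |R|) = min(3, 4), which is an upper bound, so this matching is maximum.

Maximum matching: {(1,4), (2,5), (3,6)}
Size: 3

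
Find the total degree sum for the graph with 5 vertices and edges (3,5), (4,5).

Step 1: Count edges incident to each vertex:
  deg(1) = 0 (neighbors: none)
  deg(2) = 0 (neighbors: none)
  deg(3) = 1 (neighbors: 5)
  deg(4) = 1 (neighbors: 5)
  deg(5) = 2 (neighbors: 3, 4)

Step 2: Sum all degrees:
  0 + 0 + 1 + 1 + 2 = 4

Verification: sum of degrees = 2 * |E| = 2 * 2 = 4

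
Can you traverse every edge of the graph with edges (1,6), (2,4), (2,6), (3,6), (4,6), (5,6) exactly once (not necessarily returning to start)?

Step 1: Find the degree of each vertex:
  deg(1) = 1
  deg(2) = 2
  deg(3) = 1
  deg(4) = 2
  deg(5) = 1
  deg(6) = 5

Step 2: Count vertices with odd degree:
  Odd-degree vertices: 1, 3, 5, 6 (4 total)

Step 3: Apply Euler's theorem:
  - Eulerian circuit exists iff graph is connected and all vertices have even degree
  - Eulerian path exists iff graph is connected and has 0 or 2 odd-degree vertices

Graph has 4 odd-degree vertices (need 0 or 2).
Neither Eulerian path nor Eulerian circuit exists.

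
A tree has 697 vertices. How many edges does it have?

A tree on n vertices always has exactly n - 1 edges.
For n = 697: edges = 697 - 1 = 696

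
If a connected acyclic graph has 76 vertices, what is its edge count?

A tree on n vertices always has exactly n - 1 edges.
For n = 76: edges = 76 - 1 = 75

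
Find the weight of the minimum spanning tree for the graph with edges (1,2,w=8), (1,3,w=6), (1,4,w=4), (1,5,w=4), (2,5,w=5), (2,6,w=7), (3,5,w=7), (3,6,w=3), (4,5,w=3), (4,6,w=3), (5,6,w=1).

Apply Kruskal's algorithm (sort edges by weight, add if no cycle):

Sorted edges by weight:
  (5,6) w=1
  (3,6) w=3
  (4,5) w=3
  (4,6) w=3
  (1,5) w=4
  (1,4) w=4
  (2,5) w=5
  (1,3) w=6
  (2,6) w=7
  (3,5) w=7
  (1,2) w=8

Add edge (5,6) w=1 -- no cycle. Running total: 1
Add edge (3,6) w=3 -- no cycle. Running total: 4
Add edge (4,5) w=3 -- no cycle. Running total: 7
Skip edge (4,6) w=3 -- would create cycle
Add edge (1,5) w=4 -- no cycle. Running total: 11
Skip edge (1,4) w=4 -- would create cycle
Add edge (2,5) w=5 -- no cycle. Running total: 16

MST edges: (5,6,w=1), (3,6,w=3), (4,5,w=3), (1,5,w=4), (2,5,w=5)
Total MST weight: 1 + 3 + 3 + 4 + 5 = 16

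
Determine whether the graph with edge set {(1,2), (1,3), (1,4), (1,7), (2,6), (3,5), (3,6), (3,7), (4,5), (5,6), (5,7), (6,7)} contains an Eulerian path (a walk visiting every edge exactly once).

Step 1: Find the degree of each vertex:
  deg(1) = 4
  deg(2) = 2
  deg(3) = 4
  deg(4) = 2
  deg(5) = 4
  deg(6) = 4
  deg(7) = 4

Step 2: Count vertices with odd degree:
  All vertices have even degree (0 odd-degree vertices)

Step 3: Apply Euler's theorem:
  - Eulerian circuit exists iff graph is connected and all vertices have even degree
  - Eulerian path exists iff graph is connected and has 0 or 2 odd-degree vertices

Graph is connected with 0 odd-degree vertices.
Both Eulerian circuit and Eulerian path exist.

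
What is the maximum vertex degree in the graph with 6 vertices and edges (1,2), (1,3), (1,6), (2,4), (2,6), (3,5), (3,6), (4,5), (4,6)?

Step 1: Count edges incident to each vertex:
  deg(1) = 3 (neighbors: 2, 3, 6)
  deg(2) = 3 (neighbors: 1, 4, 6)
  deg(3) = 3 (neighbors: 1, 5, 6)
  deg(4) = 3 (neighbors: 2, 5, 6)
  deg(5) = 2 (neighbors: 3, 4)
  deg(6) = 4 (neighbors: 1, 2, 3, 4)

Step 2: Find maximum:
  max(3, 3, 3, 3, 2, 4) = 4 (vertex 6)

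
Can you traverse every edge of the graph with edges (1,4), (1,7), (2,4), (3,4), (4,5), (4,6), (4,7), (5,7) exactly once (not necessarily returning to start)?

Step 1: Find the degree of each vertex:
  deg(1) = 2
  deg(2) = 1
  deg(3) = 1
  deg(4) = 6
  deg(5) = 2
  deg(6) = 1
  deg(7) = 3

Step 2: Count vertices with odd degree:
  Odd-degree vertices: 2, 3, 6, 7 (4 total)

Step 3: Apply Euler's theorem:
  - Eulerian circuit exists iff graph is connected and all vertices have even degree
  - Eulerian path exists iff graph is connected and has 0 or 2 odd-degree vertices

Graph has 4 odd-degree vertices (need 0 or 2).
Neither Eulerian path nor Eulerian circuit exists.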